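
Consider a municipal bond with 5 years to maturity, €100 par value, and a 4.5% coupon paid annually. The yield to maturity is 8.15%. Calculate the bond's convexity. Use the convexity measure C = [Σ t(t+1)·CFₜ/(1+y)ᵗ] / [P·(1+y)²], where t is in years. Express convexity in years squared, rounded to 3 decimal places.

22.591

With y = 0.0815:
  t   CF        PV=CF/(1+0.0815)^t    t·PV        t(t+1)·PV
  1         4.50         4.1609         4.1609           8.3218
  2         4.50         3.8473         7.6947          23.0840
  3         4.50         3.5574        10.6722          42.6888
  4         4.50         3.2893        13.1573          65.7864
  5       104.50        70.6291       353.1455       2,118.8730
  Σ                     85.4840       388.8305       2,258.7540
P = 85.4840.
Convexity = Σ t(t+1)·PV / [P·(1+y)²] = 2,258.7540 / (85.4840 × 1.169642) = 22.59076.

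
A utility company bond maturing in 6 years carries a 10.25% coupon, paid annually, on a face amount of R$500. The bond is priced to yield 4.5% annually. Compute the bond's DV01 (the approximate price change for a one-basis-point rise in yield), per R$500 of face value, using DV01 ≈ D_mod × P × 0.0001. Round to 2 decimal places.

R$0.31

Periodic yield y = 0.045.
  t   CF        PV=CF/(1+0.045)^t    t·PV
  1        51.25        49.0431        49.0431
  2        51.25        46.9312        93.8623
  3        51.25        44.9102       134.7306
  4        51.25        42.9763       171.9051
  5        51.25        41.1256       205.6281
  6       551.25       423.3025     2,539.8152
  Σ                    648.2888     3,194.9843
P = 648.2888; D_Mac = 4.92833 yrs; D_mod = 4.71611 yrs.
DV01 ≈ 4.71611 × 648.2888 × 0.0001 = 0.305740.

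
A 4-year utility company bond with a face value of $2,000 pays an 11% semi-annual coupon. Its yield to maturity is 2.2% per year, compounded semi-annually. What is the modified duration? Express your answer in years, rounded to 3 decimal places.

Periodic yield y = 0.011. First find Macaulay duration:
  t   CF        PV=CF/(1+0.011)^t    t·PV
  1       110.00       108.8032       108.8032
  2       110.00       107.6194       215.2387
  3       110.00       106.4484       319.3453
  4       110.00       105.2902       421.1609
  5       110.00       104.1446       520.7232
  6       110.00       103.0115       618.0691
  7       110.00       101.8907       713.2350
  8     2,110.00     1,933.1841    15,465.4727
  Σ                  2,670.3921    18,382.0479
P = 2,670.3921; Macaulay duration = 18,382.0479 / 2,670.3921 = 6.88365 half-year periods = 3.44183 years.
Modified duration = D_Mac / (1 + y) = 3.44183 / 1.011 = 3.40438 years.

3.404 years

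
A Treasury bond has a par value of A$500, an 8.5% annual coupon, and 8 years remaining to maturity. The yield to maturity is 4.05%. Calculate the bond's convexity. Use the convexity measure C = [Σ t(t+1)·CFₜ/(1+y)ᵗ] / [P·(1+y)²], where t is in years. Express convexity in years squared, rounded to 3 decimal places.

48.610

With y = 0.0405:
  t   CF        PV=CF/(1+0.0405)^t    t·PV        t(t+1)·PV
  1        42.50        40.8457        40.8457          81.6915
  2        42.50        39.2559        78.5118         235.5353
  3        42.50        37.7279       113.1837         452.7348
  4        42.50        36.2594       145.0376         725.1880
  5        42.50        34.8481       174.2403       1,045.4416
  6        42.50        33.4916       200.9498       1,406.6489
  7        42.50        32.1880       225.3162       1,802.5294
  8       542.50       394.8781     3,159.0249      28,431.2244
  Σ                    649.4948     4,137.1100      34,180.9939
P = 649.4948.
Convexity = Σ t(t+1)·PV / [P·(1+y)²] = 34,180.9939 / (649.4948 × 1.082640) = 48.60991.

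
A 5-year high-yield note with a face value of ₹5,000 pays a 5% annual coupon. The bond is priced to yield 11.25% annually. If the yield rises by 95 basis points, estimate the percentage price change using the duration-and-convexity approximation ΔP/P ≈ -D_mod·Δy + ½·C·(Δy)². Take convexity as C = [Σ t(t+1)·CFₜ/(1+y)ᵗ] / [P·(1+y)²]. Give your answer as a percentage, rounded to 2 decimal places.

-3.73%

With y = 0.1125:
  t   CF        PV=CF/(1+0.1125)^t    t·PV        t(t+1)·PV
  1       250.00       224.7191       224.7191         449.4382
  2       250.00       201.9947       403.9894       1,211.9682
  3       250.00       181.5683       544.7048       2,178.8192
  4       250.00       163.2074       652.8297       3,264.1486
  5     5,250.00     3,080.7695    15,403.8475      92,423.0848
  Σ                  3,852.2590    17,230.0905      99,527.4590
P = 3,852.2590; D_Mac = 4.47272 yrs; D_mod = 4.02043 yrs; C = 20.87504.
Duration effect: -4.02043 × (+0.0095) = -0.038194
Convexity effect: 0.5 × 20.87504 × (0.0095)² = +0.0009420
ΔP/P ≈ -0.038194 + 0.0009420 = -0.037252 = -3.7252%.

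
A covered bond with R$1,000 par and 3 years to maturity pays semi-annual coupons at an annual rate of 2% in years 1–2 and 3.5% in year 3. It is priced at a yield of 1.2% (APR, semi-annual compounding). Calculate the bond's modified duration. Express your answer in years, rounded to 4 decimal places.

Periodic yield y = 0.006. First find Macaulay duration:
  t   CF        PV=CF/(1+0.006)^t    t·PV
  1        10.00         9.9404         9.9404
  2        10.00         9.8811        19.7621
  3        10.00         9.8221        29.4664
  4        10.00         9.7636        39.0542
  5        17.50        16.9843        84.9216
  6     1,017.50       981.6271     5,889.7625
  Σ                  1,038.0185     6,072.9073
P = 1,038.0185; Macaulay duration = 6,072.9073 / 1,038.0185 = 5.85048 half-year periods = 2.92524 years.
Modified duration = D_Mac / (1 + y) = 2.92524 / 1.006 = 2.90779 years.

2.9078 years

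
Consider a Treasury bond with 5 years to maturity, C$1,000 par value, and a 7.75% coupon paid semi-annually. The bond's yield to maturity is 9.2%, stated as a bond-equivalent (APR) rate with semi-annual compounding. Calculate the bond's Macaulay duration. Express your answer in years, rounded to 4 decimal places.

Periodic yield y = 0.046. Discount each cash flow and weight by its period:
  t   CF        PV=CF/(1+0.046)^t    t·PV
  1        38.75        37.0459        37.0459
  2        38.75        35.4167        70.8334
  3        38.75        33.8592       101.5776
  4        38.75        32.3702       129.4807
  5        38.75        30.9466       154.7331
  6        38.75        29.5857       177.5141
  7        38.75        28.2846       197.9921
  8        38.75        27.0407       216.3257
  9        38.75        25.8515       232.6639
  10    1,038.75       662.5127     6,625.1267
  Σ                    942.9138     7,943.2934
Price P = Σ PV = 942.9138.
Macaulay duration = Σ(t·PV) / P = 7,943.2934 / 942.9138 = 8.42420 half-year periods.
In years: 8.42420 / 2 = 4.21210 years.

4.2121 years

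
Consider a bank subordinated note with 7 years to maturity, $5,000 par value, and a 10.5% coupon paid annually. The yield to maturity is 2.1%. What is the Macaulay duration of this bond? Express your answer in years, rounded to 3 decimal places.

5.646 years

Periodic yield y = 0.021. Discount each cash flow and weight by its year:
  t   CF        PV=CF/(1+0.021)^t    t·PV
  1       525.00       514.2018       514.2018
  2       525.00       503.6256     1,007.2512
  3       525.00       493.2670     1,479.8011
  4       525.00       483.1215     1,932.4859
  5       525.00       473.1846     2,365.9230
  6       525.00       463.4521     2,780.7126
  7     5,525.00     4,776.9653    33,438.7572
  Σ                  7,707.8179    43,519.1327
Price P = Σ PV = 7,707.8179.
Macaulay duration = Σ(t·PV) / P = 43,519.1327 / 7,707.8179 = 5.64610 years.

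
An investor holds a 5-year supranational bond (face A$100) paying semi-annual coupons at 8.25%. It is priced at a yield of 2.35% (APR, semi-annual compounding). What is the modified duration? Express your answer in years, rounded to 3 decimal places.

Periodic yield y = 0.01175. First find Macaulay duration:
  t   CF        PV=CF/(1+0.01175)^t    t·PV
  1        4.125         4.0771         4.0771
  2        4.125         4.0297         8.0595
  3        4.125         3.9829        11.9488
  4        4.125         3.9367        15.7468
  5        4.125         3.8910        19.4549
  6        4.125         3.8458        23.0747
  7        4.125         3.8011        26.6078
  8        4.125         3.7570        30.0558
  9        4.125         3.7133        33.4201
  10     104.125        92.6452       926.4519
  Σ                    127.6799     1,098.8973
P = 127.6799; Macaulay duration = 1,098.8973 / 127.6799 = 8.60666 half-year periods = 4.30333 years.
Modified duration = D_Mac / (1 + y) = 4.30333 / 1.01175 = 4.25335 years.

4.253 years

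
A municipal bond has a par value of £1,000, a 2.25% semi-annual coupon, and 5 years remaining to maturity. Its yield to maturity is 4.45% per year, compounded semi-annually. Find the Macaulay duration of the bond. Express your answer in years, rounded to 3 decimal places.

4.741 years

Periodic yield y = 0.02225. Discount each cash flow and weight by its period:
  t   CF        PV=CF/(1+0.02225)^t    t·PV
  1        11.25        11.0051        11.0051
  2        11.25        10.7656        21.5312
  3        11.25        10.5313        31.5938
  4        11.25        10.3021        41.2082
  5        11.25        10.0778        50.3891
  6        11.25         9.8585        59.1509
  7        11.25         9.6439        67.5073
  8        11.25         9.4340        75.4719
  9        11.25         9.2287        83.0579
  10    1,011.25       811.4978     8,114.9779
  Σ                    902.3447     8,555.8935
Price P = Σ PV = 902.3447.
Macaulay duration = Σ(t·PV) / P = 8,555.8935 / 902.3447 = 9.48185 half-year periods.
In years: 9.48185 / 2 = 4.74092 years.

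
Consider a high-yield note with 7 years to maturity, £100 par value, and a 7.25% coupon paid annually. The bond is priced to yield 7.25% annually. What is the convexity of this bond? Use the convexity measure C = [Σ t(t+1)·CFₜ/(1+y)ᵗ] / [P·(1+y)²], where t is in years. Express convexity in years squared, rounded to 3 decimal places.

With y = 0.0725:
  t   CF        PV=CF/(1+0.0725)^t    t·PV        t(t+1)·PV
  1         7.25         6.7599         6.7599          13.5198
  2         7.25         6.3029        12.6059          37.8177
  3         7.25         5.8769        17.6306          70.5224
  4         7.25         5.4796        21.9184         109.5920
  5         7.25         5.1092        25.5459         153.2755
  6         7.25         4.7638        28.5828         200.0799
  7       107.25        65.7077       459.9538       3,679.6306
  Σ                    100.0000       572.9974       4,264.4379
P = 100.0000.
Convexity = Σ t(t+1)·PV / [P·(1+y)²] = 4,264.4379 / (100.0000 × 1.150256) = 37.07381.

37.074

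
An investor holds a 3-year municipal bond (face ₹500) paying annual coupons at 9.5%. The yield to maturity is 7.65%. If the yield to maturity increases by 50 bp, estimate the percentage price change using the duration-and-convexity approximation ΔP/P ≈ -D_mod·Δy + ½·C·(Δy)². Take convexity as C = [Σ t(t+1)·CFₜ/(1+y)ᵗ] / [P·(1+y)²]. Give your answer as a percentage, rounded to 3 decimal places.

With y = 0.0765:
  t   CF        PV=CF/(1+0.0765)^t    t·PV        t(t+1)·PV
  1        47.50        44.1245        44.1245          88.2490
  2        47.50        40.9888        81.9777         245.9330
  3       547.50       438.8762     1,316.6286       5,266.5143
  Σ                    523.9895     1,442.7307       5,600.6962
P = 523.9895; D_Mac = 2.75336 yrs; D_mod = 2.55769 yrs; C = 9.22341.
Duration effect: -2.55769 × (+0.005) = -0.012788
Convexity effect: 0.5 × 9.22341 × (0.005)² = +0.0001153
ΔP/P ≈ -0.012788 + 0.0001153 = -0.012673 = -1.2673%.

-1.267%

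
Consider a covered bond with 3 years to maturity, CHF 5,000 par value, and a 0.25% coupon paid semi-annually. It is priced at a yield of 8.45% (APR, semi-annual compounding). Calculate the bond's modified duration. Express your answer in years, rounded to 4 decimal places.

Periodic yield y = 0.04225. First find Macaulay duration:
  t   CF        PV=CF/(1+0.04225)^t    t·PV
  1         6.25         5.9966         5.9966
  2         6.25         5.7536        11.5071
  3         6.25         5.5203        16.5610
  4         6.25         5.2965        21.1862
  5         6.25         5.0818        25.4092
  6     5,006.25     3,905.5402    23,433.2411
  Σ                  3,933.1891    23,513.9012
P = 3,933.1891; Macaulay duration = 23,513.9012 / 3,933.1891 = 5.97833 half-year periods = 2.98916 years.
Modified duration = D_Mac / (1 + y) = 2.98916 / 1.04225 = 2.86799 years.

2.8680 years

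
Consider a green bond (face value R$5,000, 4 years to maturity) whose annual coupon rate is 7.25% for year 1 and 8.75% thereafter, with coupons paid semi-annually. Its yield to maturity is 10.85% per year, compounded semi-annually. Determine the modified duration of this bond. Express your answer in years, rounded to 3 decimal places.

3.299 years

Periodic yield y = 0.05425. First find Macaulay duration:
  t   CF        PV=CF/(1+0.05425)^t    t·PV
  1       181.25       171.9232       171.9232
  2       181.25       163.0763       326.1526
  3       218.75       186.6884       560.0651
  4       218.75       177.0817       708.3267
  5       218.75       167.9693       839.8467
  6       218.75       159.3259       955.9555
  7       218.75       151.1273     1,057.8908
  8     5,218.75     3,419.9331    27,359.4651
  Σ                  4,597.1251    31,979.6255
P = 4,597.1251; Macaulay duration = 31,979.6255 / 4,597.1251 = 6.95644 half-year periods = 3.47822 years.
Modified duration = D_Mac / (1 + y) = 3.47822 / 1.05425 = 3.29924 years.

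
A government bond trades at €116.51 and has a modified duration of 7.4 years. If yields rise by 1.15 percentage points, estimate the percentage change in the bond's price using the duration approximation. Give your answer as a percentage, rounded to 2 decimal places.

-8.51%

Duration approximation: ΔP/P ≈ -D_mod · Δy = -7.4 × (+0.0115) = -0.085100.
As a percentage: -8.5100%.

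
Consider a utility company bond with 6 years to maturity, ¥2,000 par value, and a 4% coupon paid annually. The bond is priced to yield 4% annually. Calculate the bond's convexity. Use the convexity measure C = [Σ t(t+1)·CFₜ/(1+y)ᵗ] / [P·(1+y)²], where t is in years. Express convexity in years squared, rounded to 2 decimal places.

With y = 0.04:
  t   CF        PV=CF/(1+0.04)^t    t·PV        t(t+1)·PV
  1        80.00        76.9231        76.9231         153.8462
  2        80.00        73.9645       147.9290         443.7870
  3        80.00        71.1197       213.3591         853.4365
  4        80.00        68.3843       273.5373       1,367.6867
  5        80.00        65.7542       328.7708       1,972.6251
  6     2,080.00     1,643.8542     9,863.1253      69,041.8770
  Σ                  2,000.0000    10,903.6447      73,833.2584
P = 2,000.0000.
Convexity = Σ t(t+1)·PV / [P·(1+y)²] = 73,833.2584 / (2,000.0000 × 1.081600) = 34.13150.

34.13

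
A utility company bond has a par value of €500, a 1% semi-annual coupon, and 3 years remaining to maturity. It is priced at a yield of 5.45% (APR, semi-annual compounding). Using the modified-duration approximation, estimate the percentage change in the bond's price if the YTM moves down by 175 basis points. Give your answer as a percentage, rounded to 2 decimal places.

Periodic yield y = 0.02725. Modified duration first:
  t   CF        PV=CF/(1+0.02725)^t    t·PV
  1         2.50         2.4337         2.4337
  2         2.50         2.3691         4.7382
  3         2.50         2.3063         6.9188
  4         2.50         2.2451         8.9804
  5         2.50         2.1855        10.9277
  6       502.50       427.6408     2,565.8450
  Σ                    439.1806     2,599.8439
P = 439.1806; D_Mac = 5.91976 half-year periods = 2.95988 yrs; D_mod = 2.95988/(1+0.02725) = 2.88136 yrs.
ΔP/P ≈ -D_mod · Δy = -2.88136 × (-0.0175) = +0.050424 = +5.0424%.

+5.04%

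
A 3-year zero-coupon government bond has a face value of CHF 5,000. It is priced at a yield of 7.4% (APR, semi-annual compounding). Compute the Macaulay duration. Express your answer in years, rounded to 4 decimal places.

3.0000 years

A zero-coupon bond has a single cash flow at maturity, so its Macaulay duration equals its maturity: 3 years.
(Equivalently: 6 semi-annual periods ÷ 2 = 3 years.)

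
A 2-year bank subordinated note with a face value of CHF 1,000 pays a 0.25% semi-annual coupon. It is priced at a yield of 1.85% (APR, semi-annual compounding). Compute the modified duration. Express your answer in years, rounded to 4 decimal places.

Periodic yield y = 0.00925. First find Macaulay duration:
  t   CF        PV=CF/(1+0.00925)^t    t·PV
  1         1.25         1.2385         1.2385
  2         1.25         1.2272         2.4544
  3         1.25         1.2159         3.6478
  4     1,001.25       965.0448     3,860.1794
  Σ                    968.7265     3,867.5202
P = 968.7265; Macaulay duration = 3,867.5202 / 968.7265 = 3.99238 half-year periods = 1.99619 years.
Modified duration = D_Mac / (1 + y) = 1.99619 / 1.00925 = 1.97789 years.

1.9779 years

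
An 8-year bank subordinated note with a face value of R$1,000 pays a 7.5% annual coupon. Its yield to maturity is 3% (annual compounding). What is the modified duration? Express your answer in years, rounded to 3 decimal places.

6.347 years

Periodic yield y = 0.03. First find Macaulay duration:
  t   CF        PV=CF/(1+0.03)^t    t·PV
  1        75.00        72.8155        72.8155
  2        75.00        70.6947       141.3894
  3        75.00        68.6356       205.9069
  4        75.00        66.6365       266.5461
  5        75.00        64.6957       323.4783
  6        75.00        62.8113       376.8679
  7        75.00        60.9819       426.8730
  8     1,075.00       848.6149     6,788.9194
  Σ                  1,315.8861     8,602.7966
P = 1,315.8861; Macaulay duration = 8,602.7966 / 1,315.8861 = 6.53765 years.
Modified duration = D_Mac / (1 + y) = 6.53765 / 1.03 = 6.34723 years.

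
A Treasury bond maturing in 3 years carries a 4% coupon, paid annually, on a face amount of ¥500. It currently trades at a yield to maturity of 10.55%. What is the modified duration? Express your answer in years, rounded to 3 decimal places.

2.600 years

Periodic yield y = 0.1055. First find Macaulay duration:
  t   CF        PV=CF/(1+0.1055)^t    t·PV
  1        20.00        18.0914        18.0914
  2        20.00        16.3649        32.7297
  3       520.00       384.8816     1,154.6447
  Σ                    419.3378     1,205.4658
P = 419.3378; Macaulay duration = 1,205.4658 / 419.3378 = 2.87469 years.
Modified duration = D_Mac / (1 + y) = 2.87469 / 1.1055 = 2.60035 years.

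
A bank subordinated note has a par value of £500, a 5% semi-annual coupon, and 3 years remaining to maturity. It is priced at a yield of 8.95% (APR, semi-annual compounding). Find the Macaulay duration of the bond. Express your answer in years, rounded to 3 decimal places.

Periodic yield y = 0.04475. Discount each cash flow and weight by its period:
  t   CF        PV=CF/(1+0.04475)^t    t·PV
  1        12.50        11.9646        11.9646
  2        12.50        11.4521        22.9042
  3        12.50        10.9616        32.8847
  4        12.50        10.4921        41.9682
  5        12.50        10.0426        50.2132
  6       512.50       394.1119     2,364.6716
  Σ                    449.0249     2,524.6066
Price P = Σ PV = 449.0249.
Macaulay duration = Σ(t·PV) / P = 2,524.6066 / 449.0249 = 5.62242 half-year periods.
In years: 5.62242 / 2 = 2.81121 years.

2.811 years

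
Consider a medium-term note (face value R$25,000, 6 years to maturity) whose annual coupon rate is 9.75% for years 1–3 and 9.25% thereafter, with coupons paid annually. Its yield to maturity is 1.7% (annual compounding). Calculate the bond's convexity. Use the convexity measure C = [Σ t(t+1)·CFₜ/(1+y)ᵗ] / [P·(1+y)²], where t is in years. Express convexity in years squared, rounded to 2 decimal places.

With y = 0.017:
  t   CF        PV=CF/(1+0.017)^t    t·PV        t(t+1)·PV
  1     2,437.50     2,396.7552     2,396.7552       4,793.5103
  2     2,437.50     2,356.6914     4,713.3828      14,140.1484
  3     2,437.50     2,317.2974     6,951.8921      27,807.5682
  4     2,312.50     2,161.7125     8,646.8499      43,234.2496
  5     2,312.50     2,125.5777    10,627.8883      63,767.3298
  6    27,312.50    24,685.1481   148,110.8885   1,036,776.2193
  Σ                 36,043.1821   181,447.6567   1,190,519.0257
P = 36,043.1821.
Convexity = Σ t(t+1)·PV / [P·(1+y)²] = 1,190,519.0257 / (36,043.1821 × 1.034289) = 31.93532.

31.94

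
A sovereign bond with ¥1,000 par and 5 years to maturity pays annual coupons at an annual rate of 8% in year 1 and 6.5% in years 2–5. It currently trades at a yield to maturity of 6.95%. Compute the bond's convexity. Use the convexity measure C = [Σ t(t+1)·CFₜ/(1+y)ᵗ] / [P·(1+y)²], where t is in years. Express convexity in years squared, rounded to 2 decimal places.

With y = 0.0695:
  t   CF        PV=CF/(1+0.0695)^t    t·PV        t(t+1)·PV
  1        80.00        74.8013        74.8013         149.6026
  2        65.00        56.8266       113.6532         340.9597
  3        65.00        53.1338       159.4014         637.6058
  4        65.00        49.6810       198.7239         993.6197
  5     1,065.00       761.1069     3,805.5345      22,833.2072
  Σ                    995.5496     4,352.1145      24,954.9950
P = 995.5496.
Convexity = Σ t(t+1)·PV / [P·(1+y)²] = 24,954.9950 / (995.5496 × 1.143830) = 21.91457.

21.91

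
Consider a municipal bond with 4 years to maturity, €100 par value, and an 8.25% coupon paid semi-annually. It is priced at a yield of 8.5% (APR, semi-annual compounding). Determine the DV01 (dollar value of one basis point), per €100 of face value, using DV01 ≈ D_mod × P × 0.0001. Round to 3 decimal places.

Periodic yield y = 0.0425.
  t   CF        PV=CF/(1+0.0425)^t    t·PV
  1        4.125         3.9568         3.9568
  2        4.125         3.7955         7.5910
  3        4.125         3.6408        10.9224
  4        4.125         3.4924        13.9695
  5        4.125         3.3500        16.7500
  6        4.125         3.2134        19.2805
  7        4.125         3.0824        21.5769
  8      104.125        74.6357       597.0855
  Σ                     99.1670       691.1326
P = 99.1670; D_Mac = 6.96938 half-year periods = 3.48469 yrs; D_mod = 3.34263 yrs.
DV01 ≈ 3.34263 × 99.1670 × 0.0001 = 0.033148.

€0.033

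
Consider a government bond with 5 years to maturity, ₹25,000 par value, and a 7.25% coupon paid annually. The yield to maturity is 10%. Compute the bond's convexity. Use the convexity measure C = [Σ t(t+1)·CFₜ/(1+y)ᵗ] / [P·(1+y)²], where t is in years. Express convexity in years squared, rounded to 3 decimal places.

With y = 0.1:
  t   CF        PV=CF/(1+0.1)^t    t·PV        t(t+1)·PV
  1     1,812.50     1,647.7273     1,647.7273       3,295.4545
  2     1,812.50     1,497.9339     2,995.8678       8,987.6033
  3     1,812.50     1,361.7581     4,085.2742      16,341.0969
  4     1,812.50     1,237.9619     4,951.8476      24,759.2378
  5    26,812.50    16,648.4530    83,242.2649     499,453.5892
  Σ                 22,393.8341    96,922.9817     552,836.9818
P = 22,393.8341.
Convexity = Σ t(t+1)·PV / [P·(1+y)²] = 552,836.9818 / (22,393.8341 × 1.210000) = 20.40249.

20.402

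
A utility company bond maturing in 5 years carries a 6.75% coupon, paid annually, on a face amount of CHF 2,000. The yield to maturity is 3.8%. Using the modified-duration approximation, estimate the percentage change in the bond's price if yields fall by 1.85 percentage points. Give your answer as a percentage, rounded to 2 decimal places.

Periodic yield y = 0.038. Modified duration first:
  t   CF        PV=CF/(1+0.038)^t    t·PV
  1       135.00       130.0578       130.0578
  2       135.00       125.2965       250.5931
  3       135.00       120.7096       362.1287
  4       135.00       116.2905       465.1621
  5     2,135.00     1,771.7854     8,858.9269
  Σ                  2,264.1398    10,066.8686
P = 2,264.1398; D_Mac = 4.44622 yrs; D_mod = 4.44622/(1+0.038) = 4.28345 yrs.
ΔP/P ≈ -D_mod · Δy = -4.28345 × (-0.0185) = +0.079244 = +7.9244%.

+7.92%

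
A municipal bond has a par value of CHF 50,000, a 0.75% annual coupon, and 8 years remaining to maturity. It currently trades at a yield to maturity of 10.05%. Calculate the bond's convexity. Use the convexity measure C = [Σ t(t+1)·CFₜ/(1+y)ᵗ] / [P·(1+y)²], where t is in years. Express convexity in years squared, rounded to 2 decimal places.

With y = 0.1005:
  t   CF        PV=CF/(1+0.1005)^t    t·PV        t(t+1)·PV
  1       375.00       340.7542       340.7542         681.5084
  2       375.00       309.6358       619.2716       1,857.8148
  3       375.00       281.3592       844.0776       3,376.3105
  4       375.00       255.6649     1,022.6595       5,113.2977
  5       375.00       232.3170     1,161.5851       6,969.5107
  6       375.00       211.1013     1,266.6080       8,866.2562
  7       375.00       191.8231     1,342.7618      10,742.0944
  8    50,375.00    23,415.0281   187,320.2251   1,685,882.0260
  Σ                 25,237.6837   193,917.9430   1,723,488.8187
P = 25,237.6837.
Convexity = Σ t(t+1)·PV / [P·(1+y)²] = 1,723,488.8187 / (25,237.6837 × 1.211100) = 56.38699.

56.39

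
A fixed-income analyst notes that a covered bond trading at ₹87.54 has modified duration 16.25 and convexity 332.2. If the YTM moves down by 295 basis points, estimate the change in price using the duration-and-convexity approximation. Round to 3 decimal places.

+₹54.618

Duration effect: -D_mod·Δy = -16.25 × (-0.0295) = +0.479375
Convexity effect: ½·C·(Δy)² = 0.5 × 332.2 × (-0.0295)² = +0.144548525
ΔP/P ≈ +0.479375 + 0.144548525 = +0.623923525
ΔP ≈ 87.54 × (+0.623923525) = +54.6182653785.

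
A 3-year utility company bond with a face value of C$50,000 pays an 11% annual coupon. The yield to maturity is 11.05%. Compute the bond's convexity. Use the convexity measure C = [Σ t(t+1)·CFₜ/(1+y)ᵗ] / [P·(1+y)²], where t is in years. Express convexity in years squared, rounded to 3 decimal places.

With y = 0.1105:
  t   CF        PV=CF/(1+0.1105)^t    t·PV        t(t+1)·PV
  1     5,500.00     4,952.7240     4,952.7240       9,905.4480
  2     5,500.00     4,459.9045     8,919.8091      26,759.4273
  3    55,500.00    40,526.3317   121,578.9950     486,315.9801
  Σ                 49,938.9602   135,451.5281     522,980.8554
P = 49,938.9602.
Convexity = Σ t(t+1)·PV / [P·(1+y)²] = 522,980.8554 / (49,938.9602 × 1.233210) = 8.49198.

8.492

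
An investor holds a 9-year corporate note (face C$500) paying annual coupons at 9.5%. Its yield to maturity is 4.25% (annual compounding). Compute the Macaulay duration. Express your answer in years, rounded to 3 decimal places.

6.845 years

Periodic yield y = 0.0425. Discount each cash flow and weight by its year:
  t   CF        PV=CF/(1+0.0425)^t    t·PV
  1        47.50        45.5635        45.5635
  2        47.50        43.7060        87.4121
  3        47.50        41.9243       125.7728
  4        47.50        40.2151       160.8605
  5        47.50        38.5757       192.8783
  6        47.50        37.0030       222.0181
  7        47.50        35.4945       248.4616
  8        47.50        34.0475       272.3799
  9       547.50       376.4433     3,387.9895
  Σ                    692.9729     4,743.3363
Price P = Σ PV = 692.9729.
Macaulay duration = Σ(t·PV) / P = 4,743.3363 / 692.9729 = 6.84491 years.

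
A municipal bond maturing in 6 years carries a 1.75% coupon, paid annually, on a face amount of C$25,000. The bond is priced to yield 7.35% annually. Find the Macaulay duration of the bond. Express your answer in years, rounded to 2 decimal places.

Periodic yield y = 0.0735. Discount each cash flow and weight by its year:
  t   CF        PV=CF/(1+0.0735)^t    t·PV
  1       437.50       407.5454       407.5454
  2       437.50       379.6417       759.2835
  3       437.50       353.6486     1,060.9457
  4       437.50       329.4351     1,317.7404
  5       437.50       306.8795     1,534.3973
  6    25,437.50    16,621.1908    99,727.1446
  Σ                 18,398.3410   104,807.0568
Price P = Σ PV = 18,398.3410.
Macaulay duration = Σ(t·PV) / P = 104,807.0568 / 18,398.3410 = 5.69655 years.

5.70 years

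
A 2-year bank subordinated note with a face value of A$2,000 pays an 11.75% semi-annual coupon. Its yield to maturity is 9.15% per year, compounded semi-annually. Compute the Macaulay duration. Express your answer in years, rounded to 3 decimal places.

Periodic yield y = 0.04575. Discount each cash flow and weight by its period:
  t   CF        PV=CF/(1+0.04575)^t    t·PV
  1       117.50       112.3596       112.3596
  2       117.50       107.4440       214.8880
  3       117.50       102.7435       308.2304
  4     2,117.50     1,770.5652     7,082.2608
  Σ                  2,093.1122     7,717.7388
Price P = Σ PV = 2,093.1122.
Macaulay duration = Σ(t·PV) / P = 7,717.7388 / 2,093.1122 = 3.68721 half-year periods.
In years: 3.68721 / 2 = 1.84360 years.

1.844 years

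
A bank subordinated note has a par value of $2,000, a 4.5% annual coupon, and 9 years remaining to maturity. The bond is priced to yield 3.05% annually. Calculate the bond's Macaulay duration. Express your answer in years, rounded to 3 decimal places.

7.680 years

Periodic yield y = 0.0305. Discount each cash flow and weight by its year:
  t   CF        PV=CF/(1+0.0305)^t    t·PV
  1        90.00        87.3362        87.3362
  2        90.00        84.7513       169.5027
  3        90.00        82.2429       246.7288
  4        90.00        79.8088       319.2350
  5        90.00        77.4466       387.2332
  6        90.00        75.1544       450.9265
  7        90.00        72.9301       510.5104
  8        90.00        70.7715       566.1722
  9     2,090.00     1,594.8297    14,353.4675
  Σ                  2,225.2716    17,091.1124
Price P = Σ PV = 2,225.2716.
Macaulay duration = Σ(t·PV) / P = 17,091.1124 / 2,225.2716 = 7.68046 years.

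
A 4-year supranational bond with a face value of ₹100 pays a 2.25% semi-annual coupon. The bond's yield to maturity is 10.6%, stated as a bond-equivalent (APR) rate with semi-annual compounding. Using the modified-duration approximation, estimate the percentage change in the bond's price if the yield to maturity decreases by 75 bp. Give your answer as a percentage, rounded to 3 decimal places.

Periodic yield y = 0.053. Modified duration first:
  t   CF        PV=CF/(1+0.053)^t    t·PV
  1        1.125         1.0684         1.0684
  2        1.125         1.0146         2.0292
  3        1.125         0.9635         2.8906
  4        1.125         0.9150         3.6602
  5        1.125         0.8690         4.3449
  6        1.125         0.8252         4.9515
  7        1.125         0.7837         5.4860
  8      101.125        66.9008       535.2067
  Σ                     73.3403       559.6374
P = 73.3403; D_Mac = 7.63069 half-year periods = 3.81535 yrs; D_mod = 3.81535/(1+0.053) = 3.62331 yrs.
ΔP/P ≈ -D_mod · Δy = -3.62331 × (-0.0075) = +0.027175 = +2.7175%.

+2.717%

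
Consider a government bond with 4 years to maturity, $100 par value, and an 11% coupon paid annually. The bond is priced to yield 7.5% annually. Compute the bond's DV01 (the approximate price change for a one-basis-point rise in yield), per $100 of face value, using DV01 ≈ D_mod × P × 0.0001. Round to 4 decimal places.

Periodic yield y = 0.075.
  t   CF        PV=CF/(1+0.075)^t    t·PV
  1        11.00        10.2326        10.2326
  2        11.00         9.5187        19.0373
  3        11.00         8.8546        26.5637
  4       111.00        83.1169       332.4674
  Σ                    111.7226       388.3010
P = 111.7226; D_Mac = 3.47558 yrs; D_mod = 3.23310 yrs.
DV01 ≈ 3.23310 × 111.7226 × 0.0001 = 0.036121.

$0.0361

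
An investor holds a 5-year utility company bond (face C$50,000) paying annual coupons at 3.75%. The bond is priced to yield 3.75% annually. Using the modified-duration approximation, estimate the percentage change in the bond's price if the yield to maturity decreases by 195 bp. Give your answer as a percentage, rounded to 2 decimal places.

Periodic yield y = 0.0375. Modified duration first:
  t   CF        PV=CF/(1+0.0375)^t    t·PV
  1     1,875.00     1,807.2289     1,807.2289
  2     1,875.00     1,741.9074     3,483.8148
  3     1,875.00     1,678.9469     5,036.8406
  4     1,875.00     1,618.2621     6,473.0482
  5    51,875.00    43,153.6548   215,768.2738
  Σ                 50,000.0000   232,569.2064
P = 50,000.0000; D_Mac = 4.65138 yrs; D_mod = 4.65138/(1+0.0375) = 4.48326 yrs.
ΔP/P ≈ -D_mod · Δy = -4.48326 × (-0.0195) = +0.087424 = +8.7424%.

+8.74%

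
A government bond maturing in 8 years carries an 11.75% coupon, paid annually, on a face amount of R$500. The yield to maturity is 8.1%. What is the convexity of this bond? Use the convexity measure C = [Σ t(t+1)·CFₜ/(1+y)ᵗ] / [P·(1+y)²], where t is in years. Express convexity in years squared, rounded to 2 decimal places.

With y = 0.081:
  t   CF        PV=CF/(1+0.081)^t    t·PV        t(t+1)·PV
  1        58.75        54.3478        54.3478         108.6957
  2        58.75        50.2755       100.5510         301.6531
  3        58.75        46.5083       139.5250         558.1000
  4        58.75        43.0234       172.0937         860.4687
  5        58.75        39.7997       198.9983       1,193.9899
  6        58.75        36.8175       220.9047       1,546.3329
  7        58.75        34.0587       238.4109       1,907.2870
  8       558.75       299.6484     2,397.1873      21,574.6859
  Σ                    604.4793     3,522.0188      28,051.2131
P = 604.4793.
Convexity = Σ t(t+1)·PV / [P·(1+y)²] = 28,051.2131 / (604.4793 × 1.168561) = 39.71173.

39.71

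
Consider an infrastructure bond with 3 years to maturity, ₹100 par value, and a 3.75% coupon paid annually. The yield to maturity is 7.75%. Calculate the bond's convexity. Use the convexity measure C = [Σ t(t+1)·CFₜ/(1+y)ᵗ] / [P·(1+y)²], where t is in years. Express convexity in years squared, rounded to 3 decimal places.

9.815

With y = 0.0775:
  t   CF        PV=CF/(1+0.0775)^t    t·PV        t(t+1)·PV
  1         3.75         3.4803         3.4803           6.9606
  2         3.75         3.2300         6.4599          19.3797
  3       103.75        82.9347       248.8041         995.2164
  Σ                     89.6449       258.7443       1,021.5567
P = 89.6449.
Convexity = Σ t(t+1)·PV / [P·(1+y)²] = 1,021.5567 / (89.6449 × 1.161006) = 9.81527.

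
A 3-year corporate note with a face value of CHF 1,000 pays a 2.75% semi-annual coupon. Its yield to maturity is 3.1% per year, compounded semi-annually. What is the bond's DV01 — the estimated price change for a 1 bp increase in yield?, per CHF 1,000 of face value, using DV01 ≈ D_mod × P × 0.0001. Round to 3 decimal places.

CHF 0.283

Periodic yield y = 0.0155.
  t   CF        PV=CF/(1+0.0155)^t    t·PV
  1        13.75        13.5401        13.5401
  2        13.75        13.3335        26.6669
  3        13.75        13.1299        39.3898
  4        13.75        12.9295        51.7181
  5        13.75        12.7322        63.6609
  6     1,013.75       924.3816     5,546.2897
  Σ                    990.0469     5,741.2657
P = 990.0469; D_Mac = 5.79898 half-year periods = 2.89949 yrs; D_mod = 2.85524 yrs.
DV01 ≈ 2.85524 × 990.0469 × 0.0001 = 0.282682.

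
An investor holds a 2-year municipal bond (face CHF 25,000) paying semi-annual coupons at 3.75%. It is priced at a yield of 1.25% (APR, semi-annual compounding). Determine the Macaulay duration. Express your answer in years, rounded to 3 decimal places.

1.947 years

Periodic yield y = 0.00625. Discount each cash flow and weight by its period:
  t   CF        PV=CF/(1+0.00625)^t    t·PV
  1       468.75       465.8385       465.8385
  2       468.75       462.9451       925.8902
  3       468.75       460.0697     1,380.2090
  4    25,468.75    24,841.8570    99,367.4279
  Σ                 26,230.7102   102,139.3656
Price P = Σ PV = 26,230.7102.
Macaulay duration = Σ(t·PV) / P = 102,139.3656 / 26,230.7102 = 3.89388 half-year periods.
In years: 3.89388 / 2 = 1.94694 years.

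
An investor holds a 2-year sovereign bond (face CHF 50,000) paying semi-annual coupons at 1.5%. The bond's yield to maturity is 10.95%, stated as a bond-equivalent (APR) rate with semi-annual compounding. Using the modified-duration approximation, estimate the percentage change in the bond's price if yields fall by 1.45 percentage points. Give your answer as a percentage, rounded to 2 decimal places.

Periodic yield y = 0.05475. Modified duration first:
  t   CF        PV=CF/(1+0.05475)^t    t·PV
  1       375.00       355.5345       355.5345
  2       375.00       337.0794       674.1588
  3       375.00       319.5823       958.7468
  4    50,375.00    40,702.1099   162,808.4397
  Σ                 41,714.3061   164,796.8798
P = 41,714.3061; D_Mac = 3.95061 half-year periods = 1.97530 yrs; D_mod = 1.97530/(1+0.05475) = 1.87277 yrs.
ΔP/P ≈ -D_mod · Δy = -1.87277 × (-0.0145) = +0.027155 = +2.7155%.

+2.72%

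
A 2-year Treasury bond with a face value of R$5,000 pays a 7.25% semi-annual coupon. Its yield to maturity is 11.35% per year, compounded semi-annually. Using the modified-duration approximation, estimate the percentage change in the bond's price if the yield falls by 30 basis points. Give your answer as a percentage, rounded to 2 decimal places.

+0.54%

Periodic yield y = 0.05675. Modified duration first:
  t   CF        PV=CF/(1+0.05675)^t    t·PV
  1       181.25       171.5164       171.5164
  2       181.25       162.3056       324.6112
  3       181.25       153.5894       460.7682
  4     5,181.25     4,154.7560    16,619.0239
  Σ                  4,642.1674    17,575.9198
P = 4,642.1674; D_Mac = 3.78615 half-year periods = 1.89307 yrs; D_mod = 1.89307/(1+0.05675) = 1.79141 yrs.
ΔP/P ≈ -D_mod · Δy = -1.79141 × (-0.003) = +0.005374 = +0.5374%.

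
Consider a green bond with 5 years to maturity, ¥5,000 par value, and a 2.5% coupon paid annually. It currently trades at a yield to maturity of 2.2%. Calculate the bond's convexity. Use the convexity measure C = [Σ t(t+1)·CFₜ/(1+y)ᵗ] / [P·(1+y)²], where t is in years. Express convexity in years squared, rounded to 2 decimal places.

26.92

With y = 0.022:
  t   CF        PV=CF/(1+0.022)^t    t·PV        t(t+1)·PV
  1       125.00       122.3092       122.3092         244.6184
  2       125.00       119.6763       239.3526         718.0579
  3       125.00       117.1001       351.3003       1,405.2014
  4       125.00       114.5794       458.3175       2,291.5874
  5     5,125.00     4,596.6283    22,983.1417     137,898.8503
  Σ                  5,070.2933    24,154.4214     142,558.3154
P = 5,070.2933.
Convexity = Σ t(t+1)·PV / [P·(1+y)²] = 142,558.3154 / (5,070.2933 × 1.044484) = 26.91892.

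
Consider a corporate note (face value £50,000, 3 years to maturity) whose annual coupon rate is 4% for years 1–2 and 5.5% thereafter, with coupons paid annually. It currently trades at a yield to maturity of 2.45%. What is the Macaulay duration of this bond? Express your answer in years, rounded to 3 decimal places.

2.890 years

Periodic yield y = 0.0245. Discount each cash flow and weight by its year:
  t   CF        PV=CF/(1+0.0245)^t    t·PV
  1     2,000.00     1,952.1718     1,952.1718
  2     2,000.00     1,905.4874     3,810.9747
  3    52,750.00    49,055.3723   147,166.1168
  Σ                 52,913.0314   152,929.2633
Price P = Σ PV = 52,913.0314.
Macaulay duration = Σ(t·PV) / P = 152,929.2633 / 52,913.0314 = 2.89020 years.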